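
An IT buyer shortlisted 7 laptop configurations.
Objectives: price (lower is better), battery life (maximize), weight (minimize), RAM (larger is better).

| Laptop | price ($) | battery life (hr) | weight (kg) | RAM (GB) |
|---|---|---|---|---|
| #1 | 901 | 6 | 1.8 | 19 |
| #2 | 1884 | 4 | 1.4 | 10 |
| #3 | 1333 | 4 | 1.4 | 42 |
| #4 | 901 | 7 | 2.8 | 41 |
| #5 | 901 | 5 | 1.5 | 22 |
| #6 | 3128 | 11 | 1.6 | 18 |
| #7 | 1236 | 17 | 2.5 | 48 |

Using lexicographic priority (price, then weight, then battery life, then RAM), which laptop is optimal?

First minimize price: best is 901, kept {#1, #4, #5}.
Then minimize weight: best is 1.5, kept {#5}.

#5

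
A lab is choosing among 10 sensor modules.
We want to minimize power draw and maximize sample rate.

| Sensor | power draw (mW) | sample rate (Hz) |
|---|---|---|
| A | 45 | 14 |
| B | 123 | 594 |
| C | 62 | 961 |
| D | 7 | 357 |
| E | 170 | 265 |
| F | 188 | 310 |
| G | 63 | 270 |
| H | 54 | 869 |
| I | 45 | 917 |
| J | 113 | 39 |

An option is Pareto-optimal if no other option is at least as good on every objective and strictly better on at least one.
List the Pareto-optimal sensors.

C, D, I

A: dominated by D (power draw 7≤45, sample rate 357≥14).
B: dominated by C (power draw 62≤123, sample rate 961≥594).
C: not dominated (best sample rate).
D: not dominated (best power draw).
E: dominated by B (power draw 123≤170, sample rate 594≥265).
F: dominated by B (power draw 123≤188, sample rate 594≥310).
G: dominated by C (power draw 62≤63, sample rate 961≥270).
H: dominated by I (power draw 45≤54, sample rate 917≥869).
I: not dominated.
J: dominated by C (power draw 62≤113, sample rate 961≥39).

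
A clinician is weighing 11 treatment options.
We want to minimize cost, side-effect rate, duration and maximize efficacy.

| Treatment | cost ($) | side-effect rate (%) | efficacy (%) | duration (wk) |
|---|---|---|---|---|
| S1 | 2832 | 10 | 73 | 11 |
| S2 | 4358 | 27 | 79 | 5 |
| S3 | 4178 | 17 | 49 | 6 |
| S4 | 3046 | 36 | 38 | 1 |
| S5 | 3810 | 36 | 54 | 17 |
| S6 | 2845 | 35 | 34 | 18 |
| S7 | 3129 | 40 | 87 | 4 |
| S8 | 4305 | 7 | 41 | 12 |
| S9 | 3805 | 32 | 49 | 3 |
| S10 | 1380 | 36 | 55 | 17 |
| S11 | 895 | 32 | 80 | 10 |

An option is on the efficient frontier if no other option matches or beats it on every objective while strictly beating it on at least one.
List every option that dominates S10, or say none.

S11

S11: cost 895≤1380, side-effect rate 32≤36, efficacy 80≥55, duration 10≤17 — dominates S10.
Others (S1, S2, S3, S4, S5, S6, S7, S8, S9) are each worse than S10 on at least one objective.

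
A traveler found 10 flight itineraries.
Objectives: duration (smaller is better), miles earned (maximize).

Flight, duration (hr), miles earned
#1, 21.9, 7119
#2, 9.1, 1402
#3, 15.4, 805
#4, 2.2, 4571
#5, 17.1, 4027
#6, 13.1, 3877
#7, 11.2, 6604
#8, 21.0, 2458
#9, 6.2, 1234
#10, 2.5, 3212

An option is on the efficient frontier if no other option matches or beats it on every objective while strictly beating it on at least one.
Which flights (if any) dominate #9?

#4, #10

#4: duration 2.2≤6.2, miles earned 4571≥1234 — dominates #9.
#10: duration 2.5≤6.2, miles earned 3212≥1234 — dominates #9.
Others (#1, #2, #3, #5, #6, #7, #8) are each worse than #9 on at least one objective.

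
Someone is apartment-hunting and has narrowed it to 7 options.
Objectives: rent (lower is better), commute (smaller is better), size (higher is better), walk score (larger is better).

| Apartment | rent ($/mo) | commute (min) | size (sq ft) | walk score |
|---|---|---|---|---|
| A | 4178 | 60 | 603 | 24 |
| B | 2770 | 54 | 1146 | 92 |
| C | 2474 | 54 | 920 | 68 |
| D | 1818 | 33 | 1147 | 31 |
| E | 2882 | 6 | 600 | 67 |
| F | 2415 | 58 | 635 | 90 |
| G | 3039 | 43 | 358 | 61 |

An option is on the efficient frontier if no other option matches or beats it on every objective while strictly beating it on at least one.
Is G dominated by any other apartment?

Yes

E vs G: rent 2882≤3039, commute 6≤43, size 600≥358, walk score 67≥61 — E is at least as good on every objective and strictly better on at least one, so E dominates G.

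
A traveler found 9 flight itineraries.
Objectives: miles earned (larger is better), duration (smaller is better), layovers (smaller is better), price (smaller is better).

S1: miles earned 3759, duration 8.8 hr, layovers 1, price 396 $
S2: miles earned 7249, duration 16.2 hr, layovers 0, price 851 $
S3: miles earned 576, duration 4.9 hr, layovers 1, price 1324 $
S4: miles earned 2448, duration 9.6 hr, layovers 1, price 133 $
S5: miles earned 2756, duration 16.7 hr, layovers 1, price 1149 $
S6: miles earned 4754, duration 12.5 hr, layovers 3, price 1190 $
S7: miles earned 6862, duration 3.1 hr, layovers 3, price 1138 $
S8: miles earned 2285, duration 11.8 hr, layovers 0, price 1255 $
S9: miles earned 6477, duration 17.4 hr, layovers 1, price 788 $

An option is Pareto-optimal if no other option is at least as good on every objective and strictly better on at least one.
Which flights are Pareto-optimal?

S1: not dominated.
S2: not dominated (best miles earned).
S3: not dominated.
S4: not dominated (best price).
S5: dominated by S1 (miles earned 3759≥2756, duration 8.8≤16.7, layovers 1≤1, price 396≤1149).
S6: dominated by S7 (miles earned 6862≥4754, duration 3.1≤12.5, layovers 3≤3, price 1138≤1190).
S7: not dominated (best duration).
S8: not dominated.
S9: not dominated.

S1, S2, S3, S4, S7, S8, S9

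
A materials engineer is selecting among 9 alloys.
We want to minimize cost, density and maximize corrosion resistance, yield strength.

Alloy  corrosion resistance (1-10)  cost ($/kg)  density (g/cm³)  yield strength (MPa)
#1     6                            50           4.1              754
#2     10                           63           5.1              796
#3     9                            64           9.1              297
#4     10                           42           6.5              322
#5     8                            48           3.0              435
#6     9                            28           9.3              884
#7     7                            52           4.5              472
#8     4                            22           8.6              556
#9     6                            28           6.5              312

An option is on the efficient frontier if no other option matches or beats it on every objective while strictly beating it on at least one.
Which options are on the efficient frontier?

#1: not dominated.
#2: not dominated.
#3: dominated by #2 (corrosion resistance 10≥9, cost 63≤64, density 5.1≤9.1, yield strength 796≥297).
#4: not dominated.
#5: not dominated (best density).
#6: not dominated (best yield strength).
#7: not dominated.
#8: not dominated (best cost).
#9: not dominated.

#1, #2, #4, #5, #6, #7, #8, #9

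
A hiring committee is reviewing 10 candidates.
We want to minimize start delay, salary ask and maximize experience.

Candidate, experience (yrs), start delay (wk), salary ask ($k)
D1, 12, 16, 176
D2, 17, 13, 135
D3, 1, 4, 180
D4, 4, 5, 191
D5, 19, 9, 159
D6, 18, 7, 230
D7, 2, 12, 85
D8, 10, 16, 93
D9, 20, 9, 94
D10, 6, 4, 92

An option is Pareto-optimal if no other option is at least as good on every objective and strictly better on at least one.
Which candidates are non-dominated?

D6, D7, D8, D9, D10

D1: dominated by D2 (experience 17≥12, start delay 13≤16, salary ask 135≤176).
D2: dominated by D9 (experience 20≥17, start delay 9≤13, salary ask 94≤135).
D3: dominated by D10 (experience 6≥1, start delay 4≤4, salary ask 92≤180).
D4: dominated by D10 (experience 6≥4, start delay 4≤5, salary ask 92≤191).
D5: dominated by D9 (experience 20≥19, start delay 9≤9, salary ask 94≤159).
D6: not dominated.
D7: not dominated (best salary ask).
D8: not dominated.
D9: not dominated (best experience).
D10: not dominated.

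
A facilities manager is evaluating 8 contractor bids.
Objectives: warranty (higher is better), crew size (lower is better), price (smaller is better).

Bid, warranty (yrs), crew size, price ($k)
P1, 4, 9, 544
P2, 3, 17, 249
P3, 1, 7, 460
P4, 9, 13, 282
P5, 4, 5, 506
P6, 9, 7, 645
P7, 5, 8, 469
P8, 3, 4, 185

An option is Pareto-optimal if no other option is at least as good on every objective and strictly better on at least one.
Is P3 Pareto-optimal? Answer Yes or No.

P8 vs P3: warranty 3≥1, crew size 4≤7, price 185≤460 — P8 is at least as good on every objective and strictly better on at least one, so P8 dominates P3.

No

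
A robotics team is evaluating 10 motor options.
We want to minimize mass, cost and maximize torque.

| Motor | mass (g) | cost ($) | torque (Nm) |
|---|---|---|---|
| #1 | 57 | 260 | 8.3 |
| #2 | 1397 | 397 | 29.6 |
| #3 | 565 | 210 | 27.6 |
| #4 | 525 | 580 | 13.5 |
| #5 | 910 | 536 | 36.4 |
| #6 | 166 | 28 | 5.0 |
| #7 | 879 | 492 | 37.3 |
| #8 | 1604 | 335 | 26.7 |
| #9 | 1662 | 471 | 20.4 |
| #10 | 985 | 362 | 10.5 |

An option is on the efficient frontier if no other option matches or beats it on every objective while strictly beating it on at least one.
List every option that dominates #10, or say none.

#3: mass 565≤985, cost 210≤362, torque 27.6≥10.5 — dominates #10.
Others (#1, #2, #4, #5, #6, #7, #8, #9) are each worse than #10 on at least one objective.

#3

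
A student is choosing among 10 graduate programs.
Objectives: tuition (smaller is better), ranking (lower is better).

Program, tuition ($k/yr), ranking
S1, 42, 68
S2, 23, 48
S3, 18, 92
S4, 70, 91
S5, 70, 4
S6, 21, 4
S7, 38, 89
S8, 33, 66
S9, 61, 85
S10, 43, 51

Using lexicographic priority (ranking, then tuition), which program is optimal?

First minimize ranking: best is 4, kept {S5, S6}.
Then minimize tuition: best is 21, kept {S6}.

S6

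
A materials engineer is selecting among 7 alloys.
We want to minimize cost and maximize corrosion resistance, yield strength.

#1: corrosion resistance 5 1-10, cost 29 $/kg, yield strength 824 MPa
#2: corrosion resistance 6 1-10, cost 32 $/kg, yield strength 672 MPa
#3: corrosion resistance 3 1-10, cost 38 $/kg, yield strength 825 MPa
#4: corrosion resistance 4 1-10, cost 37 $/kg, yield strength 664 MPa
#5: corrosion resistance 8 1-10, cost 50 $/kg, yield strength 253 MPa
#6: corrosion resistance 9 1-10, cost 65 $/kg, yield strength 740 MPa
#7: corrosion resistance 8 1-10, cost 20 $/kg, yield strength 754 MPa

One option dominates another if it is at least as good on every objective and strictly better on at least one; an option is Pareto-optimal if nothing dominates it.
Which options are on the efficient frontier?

#1: not dominated.
#2: dominated by #7 (corrosion resistance 8≥6, cost 20≤32, yield strength 754≥672).
#3: not dominated (best yield strength).
#4: dominated by #1 (corrosion resistance 5≥4, cost 29≤37, yield strength 824≥664).
#5: dominated by #7 (corrosion resistance 8≥8, cost 20≤50, yield strength 754≥253).
#6: not dominated (best corrosion resistance).
#7: not dominated (best cost).

#1, #3, #6, #7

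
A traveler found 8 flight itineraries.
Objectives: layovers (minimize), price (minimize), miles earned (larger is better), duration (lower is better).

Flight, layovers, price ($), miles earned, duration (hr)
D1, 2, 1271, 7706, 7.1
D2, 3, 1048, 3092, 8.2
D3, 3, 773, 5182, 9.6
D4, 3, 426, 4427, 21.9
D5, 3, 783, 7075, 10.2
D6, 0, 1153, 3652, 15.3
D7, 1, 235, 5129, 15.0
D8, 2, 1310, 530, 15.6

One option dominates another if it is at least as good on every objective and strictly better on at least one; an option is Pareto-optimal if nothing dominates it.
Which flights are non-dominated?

D1: not dominated (best miles earned).
D2: not dominated.
D3: not dominated.
D4: dominated by D7 (layovers 1≤3, price 235≤426, miles earned 5129≥4427, duration 15.0≤21.9).
D5: not dominated.
D6: not dominated (best layovers).
D7: not dominated (best price).
D8: dominated by D1 (layovers 2≤2, price 1271≤1310, miles earned 7706≥530, duration 7.1≤15.6).

D1, D2, D3, D5, D6, D7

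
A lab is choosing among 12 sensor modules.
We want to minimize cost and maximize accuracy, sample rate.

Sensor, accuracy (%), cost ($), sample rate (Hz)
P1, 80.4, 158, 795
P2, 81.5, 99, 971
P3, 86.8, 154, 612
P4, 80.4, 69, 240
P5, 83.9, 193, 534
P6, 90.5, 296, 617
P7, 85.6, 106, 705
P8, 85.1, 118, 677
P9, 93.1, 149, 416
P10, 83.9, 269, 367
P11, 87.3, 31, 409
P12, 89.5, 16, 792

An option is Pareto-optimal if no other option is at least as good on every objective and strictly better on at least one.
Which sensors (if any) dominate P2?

none

P1: worse on accuracy (80.4 vs 81.5).
P3: worse on cost (154 vs 99).
P4: worse on accuracy (80.4 vs 81.5).
P5: worse on cost (193 vs 99).
P6: worse on cost (296 vs 99).
P7: worse on cost (106 vs 99).
P8: worse on cost (118 vs 99).
P9: worse on cost (149 vs 99).
P10: worse on cost (269 vs 99).
P11: worse on sample rate (409 vs 971).
P12: worse on sample rate (792 vs 971).
No option dominates P2.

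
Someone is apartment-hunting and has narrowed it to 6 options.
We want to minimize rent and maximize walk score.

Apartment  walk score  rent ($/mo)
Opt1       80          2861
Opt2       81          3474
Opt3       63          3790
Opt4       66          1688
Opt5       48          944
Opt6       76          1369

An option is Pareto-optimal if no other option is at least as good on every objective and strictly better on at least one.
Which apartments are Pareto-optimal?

Opt1: not dominated.
Opt2: not dominated (best walk score).
Opt3: dominated by Opt1 (walk score 80≥63, rent 2861≤3790).
Opt4: dominated by Opt6 (walk score 76≥66, rent 1369≤1688).
Opt5: not dominated (best rent).
Opt6: not dominated.

Opt1, Opt2, Opt5, Opt6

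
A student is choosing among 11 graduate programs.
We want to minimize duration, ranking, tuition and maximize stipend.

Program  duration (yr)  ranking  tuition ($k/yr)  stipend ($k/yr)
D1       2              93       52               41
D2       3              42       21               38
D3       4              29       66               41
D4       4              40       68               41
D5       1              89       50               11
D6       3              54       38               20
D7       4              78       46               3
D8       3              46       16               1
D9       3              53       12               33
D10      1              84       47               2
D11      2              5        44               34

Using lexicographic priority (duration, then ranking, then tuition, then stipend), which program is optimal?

D10

First minimize duration: best is 1, kept {D5, D10}.
Then minimize ranking: best is 84, kept {D10}.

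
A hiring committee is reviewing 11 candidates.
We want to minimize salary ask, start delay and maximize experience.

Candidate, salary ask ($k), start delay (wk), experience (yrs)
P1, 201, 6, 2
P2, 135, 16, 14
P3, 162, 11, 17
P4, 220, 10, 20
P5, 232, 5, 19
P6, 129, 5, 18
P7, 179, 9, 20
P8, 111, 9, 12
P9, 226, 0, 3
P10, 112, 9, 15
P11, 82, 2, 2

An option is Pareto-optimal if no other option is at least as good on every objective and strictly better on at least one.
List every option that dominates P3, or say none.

P6

P6: salary ask 129≤162, start delay 5≤11, experience 18≥17 — dominates P3.
Others (P1, P2, P4, P5, P7, P8, P9, P10, P11) are each worse than P3 on at least one objective.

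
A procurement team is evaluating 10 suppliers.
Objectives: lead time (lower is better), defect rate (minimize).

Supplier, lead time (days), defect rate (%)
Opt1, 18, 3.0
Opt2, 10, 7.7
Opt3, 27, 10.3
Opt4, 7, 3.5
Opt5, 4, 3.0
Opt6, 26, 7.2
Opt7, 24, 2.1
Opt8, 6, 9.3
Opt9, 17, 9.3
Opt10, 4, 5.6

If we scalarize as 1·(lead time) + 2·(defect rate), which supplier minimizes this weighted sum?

Opt5

Opt1: 1·18 + 2·3.0 = 24.0
Opt2: 1·10 + 2·7.7 = 25.4
Opt3: 1·27 + 2·10.3 = 47.6
Opt4: 1·7 + 2·3.5 = 14.0
Opt5: 1·4 + 2·3.0 = 10.0
Opt6: 1·26 + 2·7.2 = 40.4
Opt7: 1·24 + 2·2.1 = 28.2
Opt8: 1·6 + 2·9.3 = 24.6
Opt9: 1·17 + 2·9.3 = 35.6
Opt10: 1·4 + 2·5.6 = 15.2
Lowest: Opt5 at 10.0.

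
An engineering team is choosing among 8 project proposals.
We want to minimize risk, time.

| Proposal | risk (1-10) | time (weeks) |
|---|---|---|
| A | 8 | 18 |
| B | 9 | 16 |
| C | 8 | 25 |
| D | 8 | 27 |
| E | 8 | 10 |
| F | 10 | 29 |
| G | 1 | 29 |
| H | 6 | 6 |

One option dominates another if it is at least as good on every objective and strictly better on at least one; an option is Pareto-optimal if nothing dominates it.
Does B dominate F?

B vs F: risk 9≤10, time 16≤29 — B is at least as good on every objective with at least one strict improvement.

Yes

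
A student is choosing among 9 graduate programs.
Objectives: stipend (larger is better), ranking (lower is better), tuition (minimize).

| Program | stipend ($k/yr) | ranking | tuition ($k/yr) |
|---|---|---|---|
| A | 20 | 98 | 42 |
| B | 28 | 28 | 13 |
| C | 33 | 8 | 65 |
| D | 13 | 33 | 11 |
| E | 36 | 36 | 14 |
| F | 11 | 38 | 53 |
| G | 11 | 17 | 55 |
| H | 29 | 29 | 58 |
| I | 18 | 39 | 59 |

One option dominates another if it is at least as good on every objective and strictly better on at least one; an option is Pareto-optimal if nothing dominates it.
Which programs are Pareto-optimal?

A: dominated by B (stipend 28≥20, ranking 28≤98, tuition 13≤42).
B: not dominated.
C: not dominated (best ranking).
D: not dominated (best tuition).
E: not dominated (best stipend).
F: dominated by B (stipend 28≥11, ranking 28≤38, tuition 13≤53).
G: not dominated.
H: not dominated.
I: dominated by B (stipend 28≥18, ranking 28≤39, tuition 13≤59).

B, C, D, E, G, H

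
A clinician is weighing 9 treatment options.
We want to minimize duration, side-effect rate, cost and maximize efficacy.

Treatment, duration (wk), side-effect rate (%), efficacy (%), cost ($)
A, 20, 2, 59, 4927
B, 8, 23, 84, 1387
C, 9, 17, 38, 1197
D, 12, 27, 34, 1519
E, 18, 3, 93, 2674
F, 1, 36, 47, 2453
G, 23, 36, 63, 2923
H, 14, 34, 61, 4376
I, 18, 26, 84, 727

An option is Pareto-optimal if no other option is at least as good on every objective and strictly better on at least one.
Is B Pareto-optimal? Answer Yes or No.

A: worse on duration (20 vs 8).
C: worse on duration (9 vs 8).
D: worse on duration (12 vs 8).
E: worse on duration (18 vs 8).
F: worse on side-effect rate (36 vs 23).
G: worse on duration (23 vs 8).
H: worse on duration (14 vs 8).
I: worse on duration (18 vs 8).
No option is at least as good as B on every objective and strictly better on one.

Yes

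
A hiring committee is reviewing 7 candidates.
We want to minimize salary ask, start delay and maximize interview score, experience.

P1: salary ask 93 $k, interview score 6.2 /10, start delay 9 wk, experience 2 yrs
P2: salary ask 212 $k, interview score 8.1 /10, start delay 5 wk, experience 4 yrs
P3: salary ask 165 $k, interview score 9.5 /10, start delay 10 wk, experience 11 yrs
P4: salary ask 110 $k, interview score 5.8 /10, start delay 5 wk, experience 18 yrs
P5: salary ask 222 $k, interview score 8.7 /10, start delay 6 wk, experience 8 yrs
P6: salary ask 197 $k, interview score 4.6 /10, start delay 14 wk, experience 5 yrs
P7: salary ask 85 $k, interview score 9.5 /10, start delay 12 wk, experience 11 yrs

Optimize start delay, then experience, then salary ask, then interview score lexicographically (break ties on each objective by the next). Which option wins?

First minimize start delay: best is 5, kept {P2, P4}.
Then maximize experience: best is 18, kept {P4}.

P4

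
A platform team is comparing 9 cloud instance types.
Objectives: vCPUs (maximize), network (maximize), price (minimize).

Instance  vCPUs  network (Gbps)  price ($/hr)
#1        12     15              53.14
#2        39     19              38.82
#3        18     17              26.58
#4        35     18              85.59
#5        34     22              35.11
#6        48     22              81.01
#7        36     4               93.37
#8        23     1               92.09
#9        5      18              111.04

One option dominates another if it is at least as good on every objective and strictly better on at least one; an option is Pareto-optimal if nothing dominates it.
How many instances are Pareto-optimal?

4

#1: dominated by #2 (vCPUs 39≥12, network 19≥15, price 38.82≤53.14).
#2: not dominated.
#3: not dominated (best price).
#4: dominated by #2 (vCPUs 39≥35, network 19≥18, price 38.82≤85.59).
#5: not dominated.
#6: not dominated (best vCPUs).
#7: dominated by #2 (vCPUs 39≥36, network 19≥4, price 38.82≤93.37).
#8: dominated by #2 (vCPUs 39≥23, network 19≥1, price 38.82≤92.09).
#9: dominated by #2 (vCPUs 39≥5, network 19≥18, price 38.82≤111.04).
Pareto-optimal: #2, #3, #5, #6 → 4.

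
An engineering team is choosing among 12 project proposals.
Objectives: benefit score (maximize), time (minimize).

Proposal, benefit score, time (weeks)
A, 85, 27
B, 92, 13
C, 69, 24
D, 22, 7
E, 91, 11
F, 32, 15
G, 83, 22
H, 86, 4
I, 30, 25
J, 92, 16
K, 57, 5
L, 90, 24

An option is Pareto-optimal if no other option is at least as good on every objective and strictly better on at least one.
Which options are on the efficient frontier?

B, E, H

A: dominated by B (benefit score 92≥85, time 13≤27).
B: not dominated.
C: dominated by B (benefit score 92≥69, time 13≤24).
D: dominated by H (benefit score 86≥22, time 4≤7).
E: not dominated.
F: dominated by B (benefit score 92≥32, time 13≤15).
G: dominated by B (benefit score 92≥83, time 13≤22).
H: not dominated (best time).
I: dominated by B (benefit score 92≥30, time 13≤25).
J: dominated by B (benefit score 92≥92, time 13≤16).
K: dominated by H (benefit score 86≥57, time 4≤5).
L: dominated by B (benefit score 92≥90, time 13≤24).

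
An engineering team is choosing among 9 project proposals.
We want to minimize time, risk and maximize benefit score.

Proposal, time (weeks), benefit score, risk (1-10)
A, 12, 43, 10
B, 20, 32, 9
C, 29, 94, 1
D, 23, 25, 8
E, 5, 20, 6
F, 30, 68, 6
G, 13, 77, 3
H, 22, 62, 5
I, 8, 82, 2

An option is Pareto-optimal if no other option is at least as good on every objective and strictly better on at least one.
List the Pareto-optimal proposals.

C, E, I

A: dominated by I (time 8≤12, benefit score 82≥43, risk 2≤10).
B: dominated by G (time 13≤20, benefit score 77≥32, risk 3≤9).
C: not dominated (best benefit score).
D: dominated by G (time 13≤23, benefit score 77≥25, risk 3≤8).
E: not dominated (best time).
F: dominated by C (time 29≤30, benefit score 94≥68, risk 1≤6).
G: dominated by I (time 8≤13, benefit score 82≥77, risk 2≤3).
H: dominated by G (time 13≤22, benefit score 77≥62, risk 3≤5).
I: not dominated.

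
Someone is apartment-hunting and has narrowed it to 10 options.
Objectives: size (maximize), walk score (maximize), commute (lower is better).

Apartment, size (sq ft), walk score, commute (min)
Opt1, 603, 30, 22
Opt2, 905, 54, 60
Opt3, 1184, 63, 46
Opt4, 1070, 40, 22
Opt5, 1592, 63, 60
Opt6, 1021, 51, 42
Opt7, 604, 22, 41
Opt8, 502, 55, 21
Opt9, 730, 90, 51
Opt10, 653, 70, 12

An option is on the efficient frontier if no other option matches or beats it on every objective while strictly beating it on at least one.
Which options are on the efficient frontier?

Opt1: dominated by Opt4 (size 1070≥603, walk score 40≥30, commute 22≤22).
Opt2: dominated by Opt3 (size 1184≥905, walk score 63≥54, commute 46≤60).
Opt3: not dominated.
Opt4: not dominated.
Opt5: not dominated (best size).
Opt6: not dominated.
Opt7: dominated by Opt4 (size 1070≥604, walk score 40≥22, commute 22≤41).
Opt8: dominated by Opt10 (size 653≥502, walk score 70≥55, commute 12≤21).
Opt9: not dominated (best walk score).
Opt10: not dominated (best commute).

Opt3, Opt4, Opt5, Opt6, Opt9, Opt10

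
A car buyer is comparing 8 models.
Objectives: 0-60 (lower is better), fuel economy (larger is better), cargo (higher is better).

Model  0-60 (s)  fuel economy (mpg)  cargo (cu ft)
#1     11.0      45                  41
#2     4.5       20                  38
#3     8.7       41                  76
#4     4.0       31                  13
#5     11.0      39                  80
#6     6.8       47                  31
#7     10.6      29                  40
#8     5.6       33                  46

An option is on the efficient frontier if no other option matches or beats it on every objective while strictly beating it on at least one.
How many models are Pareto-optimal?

7

#1: not dominated.
#2: not dominated.
#3: not dominated.
#4: not dominated (best 0-60).
#5: not dominated (best cargo).
#6: not dominated (best fuel economy).
#7: dominated by #3 (0-60 8.7≤10.6, fuel economy 41≥29, cargo 76≥40).
#8: not dominated.
Pareto-optimal: #1, #2, #3, #4, #5, #6, #8 → 7.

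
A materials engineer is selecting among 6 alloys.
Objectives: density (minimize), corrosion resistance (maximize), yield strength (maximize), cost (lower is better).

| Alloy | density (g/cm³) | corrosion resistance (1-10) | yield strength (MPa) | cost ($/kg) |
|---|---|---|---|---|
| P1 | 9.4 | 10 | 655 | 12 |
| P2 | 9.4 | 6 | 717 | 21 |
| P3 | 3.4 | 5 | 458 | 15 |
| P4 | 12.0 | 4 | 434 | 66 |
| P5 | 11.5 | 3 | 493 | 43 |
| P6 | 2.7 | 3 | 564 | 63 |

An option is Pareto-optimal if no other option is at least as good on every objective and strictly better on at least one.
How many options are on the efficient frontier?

4

P1: not dominated (best corrosion resistance).
P2: not dominated (best yield strength).
P3: not dominated.
P4: dominated by P1 (density 9.4≤12.0, corrosion resistance 10≥4, yield strength 655≥434, cost 12≤66).
P5: dominated by P1 (density 9.4≤11.5, corrosion resistance 10≥3, yield strength 655≥493, cost 12≤43).
P6: not dominated (best density).
Pareto-optimal: P1, P2, P3, P6 → 4.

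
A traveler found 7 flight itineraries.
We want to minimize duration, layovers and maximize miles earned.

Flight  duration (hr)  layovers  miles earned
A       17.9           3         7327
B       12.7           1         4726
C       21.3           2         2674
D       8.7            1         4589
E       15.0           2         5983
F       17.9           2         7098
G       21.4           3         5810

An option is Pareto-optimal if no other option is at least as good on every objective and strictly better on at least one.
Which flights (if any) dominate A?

none

B: worse on miles earned (4726 vs 7327).
C: worse on duration (21.3 vs 17.9).
D: worse on miles earned (4589 vs 7327).
E: worse on miles earned (5983 vs 7327).
F: worse on miles earned (7098 vs 7327).
G: worse on duration (21.4 vs 17.9).
No option dominates A.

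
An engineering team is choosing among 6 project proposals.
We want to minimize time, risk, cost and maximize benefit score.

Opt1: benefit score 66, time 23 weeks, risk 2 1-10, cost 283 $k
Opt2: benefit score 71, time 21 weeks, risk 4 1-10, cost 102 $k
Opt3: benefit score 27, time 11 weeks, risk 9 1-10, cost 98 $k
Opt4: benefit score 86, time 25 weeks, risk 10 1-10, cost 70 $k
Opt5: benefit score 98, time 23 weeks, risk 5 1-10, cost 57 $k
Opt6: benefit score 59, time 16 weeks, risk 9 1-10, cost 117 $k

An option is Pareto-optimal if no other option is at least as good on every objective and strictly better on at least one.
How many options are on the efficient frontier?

Opt1: not dominated (best risk).
Opt2: not dominated.
Opt3: not dominated (best time).
Opt4: dominated by Opt5 (benefit score 98≥86, time 23≤25, risk 5≤10, cost 57≤70).
Opt5: not dominated (best benefit score).
Opt6: not dominated.
Pareto-optimal: Opt1, Opt2, Opt3, Opt5, Opt6 → 5.

5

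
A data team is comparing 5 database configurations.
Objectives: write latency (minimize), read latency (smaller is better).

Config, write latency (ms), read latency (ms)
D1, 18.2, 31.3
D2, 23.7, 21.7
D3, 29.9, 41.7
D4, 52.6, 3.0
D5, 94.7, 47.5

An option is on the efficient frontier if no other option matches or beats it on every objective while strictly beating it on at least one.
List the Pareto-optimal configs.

D1: not dominated (best write latency).
D2: not dominated.
D3: dominated by D1 (write latency 18.2≤29.9, read latency 31.3≤41.7).
D4: not dominated (best read latency).
D5: dominated by D1 (write latency 18.2≤94.7, read latency 31.3≤47.5).

D1, D2, D4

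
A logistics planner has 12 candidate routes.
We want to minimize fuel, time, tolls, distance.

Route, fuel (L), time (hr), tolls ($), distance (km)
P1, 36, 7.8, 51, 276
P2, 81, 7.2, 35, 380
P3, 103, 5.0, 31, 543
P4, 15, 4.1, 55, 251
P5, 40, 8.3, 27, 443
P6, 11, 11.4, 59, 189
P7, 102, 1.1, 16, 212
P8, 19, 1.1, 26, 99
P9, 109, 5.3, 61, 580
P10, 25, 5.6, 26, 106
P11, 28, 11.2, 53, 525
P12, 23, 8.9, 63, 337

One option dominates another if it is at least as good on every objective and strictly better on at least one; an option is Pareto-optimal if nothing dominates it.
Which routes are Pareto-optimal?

P4, P6, P7, P8

P1: dominated by P8 (fuel 19≤36, time 1.1≤7.8, tolls 26≤51, distance 99≤276).
P2: dominated by P8 (fuel 19≤81, time 1.1≤7.2, tolls 26≤35, distance 99≤380).
P3: dominated by P7 (fuel 102≤103, time 1.1≤5.0, tolls 16≤31, distance 212≤543).
P4: not dominated.
P5: dominated by P8 (fuel 19≤40, time 1.1≤8.3, tolls 26≤27, distance 99≤443).
P6: not dominated (best fuel).
P7: not dominated (best tolls).
P8: not dominated (best distance).
P9: dominated by P3 (fuel 103≤109, time 5.0≤5.3, tolls 31≤61, distance 543≤580).
P10: dominated by P8 (fuel 19≤25, time 1.1≤5.6, tolls 26≤26, distance 99≤106).
P11: dominated by P8 (fuel 19≤28, time 1.1≤11.2, tolls 26≤53, distance 99≤525).
P12: dominated by P4 (fuel 15≤23, time 4.1≤8.9, tolls 55≤63, distance 251≤337).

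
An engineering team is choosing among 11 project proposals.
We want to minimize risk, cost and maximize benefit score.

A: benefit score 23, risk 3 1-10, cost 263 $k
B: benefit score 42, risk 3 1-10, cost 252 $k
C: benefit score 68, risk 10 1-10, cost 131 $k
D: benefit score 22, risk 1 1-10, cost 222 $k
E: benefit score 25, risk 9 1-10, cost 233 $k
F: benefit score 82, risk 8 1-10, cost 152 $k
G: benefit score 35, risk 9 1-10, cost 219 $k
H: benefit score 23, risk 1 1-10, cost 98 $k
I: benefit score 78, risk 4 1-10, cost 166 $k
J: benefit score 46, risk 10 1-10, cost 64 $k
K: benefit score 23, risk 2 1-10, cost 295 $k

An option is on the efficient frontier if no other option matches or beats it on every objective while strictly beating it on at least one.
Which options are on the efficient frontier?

B, C, F, H, I, J

A: dominated by B (benefit score 42≥23, risk 3≤3, cost 252≤263).
B: not dominated.
C: not dominated.
D: dominated by H (benefit score 23≥22, risk 1≤1, cost 98≤222).
E: dominated by F (benefit score 82≥25, risk 8≤9, cost 152≤233).
F: not dominated (best benefit score).
G: dominated by F (benefit score 82≥35, risk 8≤9, cost 152≤219).
H: not dominated.
I: not dominated.
J: not dominated (best cost).
K: dominated by H (benefit score 23≥23, risk 1≤2, cost 98≤295).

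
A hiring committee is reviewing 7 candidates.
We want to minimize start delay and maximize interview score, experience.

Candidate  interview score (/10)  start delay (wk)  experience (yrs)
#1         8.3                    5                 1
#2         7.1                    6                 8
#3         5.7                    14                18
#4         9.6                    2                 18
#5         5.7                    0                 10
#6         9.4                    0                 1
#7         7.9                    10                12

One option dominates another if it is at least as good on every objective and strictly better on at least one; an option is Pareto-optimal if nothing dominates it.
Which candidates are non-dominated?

#1: dominated by #4 (interview score 9.6≥8.3, start delay 2≤5, experience 18≥1).
#2: dominated by #4 (interview score 9.6≥7.1, start delay 2≤6, experience 18≥8).
#3: dominated by #4 (interview score 9.6≥5.7, start delay 2≤14, experience 18≥18).
#4: not dominated (best interview score).
#5: not dominated.
#6: not dominated.
#7: dominated by #4 (interview score 9.6≥7.9, start delay 2≤10, experience 18≥12).

#4, #5, #6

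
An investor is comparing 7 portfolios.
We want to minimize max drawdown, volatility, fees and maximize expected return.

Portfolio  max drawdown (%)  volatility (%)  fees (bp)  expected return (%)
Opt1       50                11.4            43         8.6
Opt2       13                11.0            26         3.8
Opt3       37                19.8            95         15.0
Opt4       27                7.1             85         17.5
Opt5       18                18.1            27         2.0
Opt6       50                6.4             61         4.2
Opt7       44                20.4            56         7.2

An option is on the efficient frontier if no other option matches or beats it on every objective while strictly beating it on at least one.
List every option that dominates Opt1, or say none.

Opt2: worse on expected return (3.8 vs 8.6).
Opt3: worse on volatility (19.8 vs 11.4).
Opt4: worse on fees (85 vs 43).
Opt5: worse on volatility (18.1 vs 11.4).
Opt6: worse on fees (61 vs 43).
Opt7: worse on volatility (20.4 vs 11.4).
No option dominates Opt1.

none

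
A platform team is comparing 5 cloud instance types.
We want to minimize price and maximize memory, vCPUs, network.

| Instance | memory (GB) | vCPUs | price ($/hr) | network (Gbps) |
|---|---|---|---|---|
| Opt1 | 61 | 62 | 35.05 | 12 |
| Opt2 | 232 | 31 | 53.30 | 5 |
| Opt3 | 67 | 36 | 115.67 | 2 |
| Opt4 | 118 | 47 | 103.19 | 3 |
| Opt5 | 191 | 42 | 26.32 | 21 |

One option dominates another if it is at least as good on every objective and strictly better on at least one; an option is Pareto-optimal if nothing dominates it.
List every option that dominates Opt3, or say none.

Opt4, Opt5

Opt4: memory 118≥67, vCPUs 47≥36, price 103.19≤115.67, network 3≥2 — dominates Opt3.
Opt5: memory 191≥67, vCPUs 42≥36, price 26.32≤115.67, network 21≥2 — dominates Opt3.
Others (Opt1, Opt2) are each worse than Opt3 on at least one objective.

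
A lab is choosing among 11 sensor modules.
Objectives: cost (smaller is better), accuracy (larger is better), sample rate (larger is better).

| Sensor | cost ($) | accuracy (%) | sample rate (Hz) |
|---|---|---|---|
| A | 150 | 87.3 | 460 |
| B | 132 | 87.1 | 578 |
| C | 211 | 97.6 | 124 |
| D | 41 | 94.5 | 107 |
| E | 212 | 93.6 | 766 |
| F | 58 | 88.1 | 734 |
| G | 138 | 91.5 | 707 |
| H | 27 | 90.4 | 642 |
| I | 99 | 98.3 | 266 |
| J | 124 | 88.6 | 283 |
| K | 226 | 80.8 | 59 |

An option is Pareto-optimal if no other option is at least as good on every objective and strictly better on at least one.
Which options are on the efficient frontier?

A: dominated by F (cost 58≤150, accuracy 88.1≥87.3, sample rate 734≥460).
B: dominated by F (cost 58≤132, accuracy 88.1≥87.1, sample rate 734≥578).
C: dominated by I (cost 99≤211, accuracy 98.3≥97.6, sample rate 266≥124).
D: not dominated.
E: not dominated (best sample rate).
F: not dominated.
G: not dominated.
H: not dominated (best cost).
I: not dominated (best accuracy).
J: dominated by H (cost 27≤124, accuracy 90.4≥88.6, sample rate 642≥283).
K: dominated by A (cost 150≤226, accuracy 87.3≥80.8, sample rate 460≥59).

D, E, F, G, H, I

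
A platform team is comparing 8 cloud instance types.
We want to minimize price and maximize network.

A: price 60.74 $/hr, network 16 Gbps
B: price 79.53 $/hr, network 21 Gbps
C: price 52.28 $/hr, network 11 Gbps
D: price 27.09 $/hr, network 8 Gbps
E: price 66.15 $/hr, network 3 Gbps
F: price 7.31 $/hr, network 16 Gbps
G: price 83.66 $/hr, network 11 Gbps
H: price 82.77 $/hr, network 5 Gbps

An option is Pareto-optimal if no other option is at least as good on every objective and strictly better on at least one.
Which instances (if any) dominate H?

A: price 60.74≤82.77, network 16≥5 — dominates H.
B: price 79.53≤82.77, network 21≥5 — dominates H.
C: price 52.28≤82.77, network 11≥5 — dominates H.
D: price 27.09≤82.77, network 8≥5 — dominates H.
F: price 7.31≤82.77, network 16≥5 — dominates H.
Others (E, G) are each worse than H on at least one objective.

A, B, C, D, F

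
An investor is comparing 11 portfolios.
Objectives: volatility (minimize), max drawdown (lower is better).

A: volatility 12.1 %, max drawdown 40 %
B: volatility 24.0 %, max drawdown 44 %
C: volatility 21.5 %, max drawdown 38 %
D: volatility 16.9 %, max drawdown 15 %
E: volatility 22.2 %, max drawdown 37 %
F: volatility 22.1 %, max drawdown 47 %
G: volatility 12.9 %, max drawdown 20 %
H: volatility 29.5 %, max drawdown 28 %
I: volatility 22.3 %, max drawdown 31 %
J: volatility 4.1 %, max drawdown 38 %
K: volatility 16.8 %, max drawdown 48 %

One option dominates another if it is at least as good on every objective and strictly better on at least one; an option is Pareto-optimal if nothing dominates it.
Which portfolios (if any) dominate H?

D, G

D: volatility 16.9≤29.5, max drawdown 15≤28 — dominates H.
G: volatility 12.9≤29.5, max drawdown 20≤28 — dominates H.
Others (A, B, C, E, F, I, J, K) are each worse than H on at least one objective.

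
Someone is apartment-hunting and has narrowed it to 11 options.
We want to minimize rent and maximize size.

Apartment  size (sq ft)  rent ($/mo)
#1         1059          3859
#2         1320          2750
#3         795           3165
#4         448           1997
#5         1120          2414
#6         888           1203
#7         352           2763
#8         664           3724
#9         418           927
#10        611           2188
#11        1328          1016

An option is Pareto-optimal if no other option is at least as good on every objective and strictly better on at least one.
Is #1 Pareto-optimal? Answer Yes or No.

No

#2 vs #1: size 1320≥1059, rent 2750≤3859 — #2 is at least as good on every objective and strictly better on at least one, so #2 dominates #1.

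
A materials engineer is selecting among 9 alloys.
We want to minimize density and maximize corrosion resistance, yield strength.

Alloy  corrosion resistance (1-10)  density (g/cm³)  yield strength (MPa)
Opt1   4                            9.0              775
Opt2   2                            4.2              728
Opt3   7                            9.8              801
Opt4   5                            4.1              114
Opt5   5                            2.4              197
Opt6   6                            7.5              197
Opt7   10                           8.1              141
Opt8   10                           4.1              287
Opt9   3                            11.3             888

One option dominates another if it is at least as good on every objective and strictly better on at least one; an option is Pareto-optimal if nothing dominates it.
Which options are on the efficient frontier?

Opt1, Opt2, Opt3, Opt5, Opt8, Opt9

Opt1: not dominated.
Opt2: not dominated.
Opt3: not dominated.
Opt4: dominated by Opt5 (corrosion resistance 5≥5, density 2.4≤4.1, yield strength 197≥114).
Opt5: not dominated (best density).
Opt6: dominated by Opt8 (corrosion resistance 10≥6, density 4.1≤7.5, yield strength 287≥197).
Opt7: dominated by Opt8 (corrosion resistance 10≥10, density 4.1≤8.1, yield strength 287≥141).
Opt8: not dominated.
Opt9: not dominated (best yield strength).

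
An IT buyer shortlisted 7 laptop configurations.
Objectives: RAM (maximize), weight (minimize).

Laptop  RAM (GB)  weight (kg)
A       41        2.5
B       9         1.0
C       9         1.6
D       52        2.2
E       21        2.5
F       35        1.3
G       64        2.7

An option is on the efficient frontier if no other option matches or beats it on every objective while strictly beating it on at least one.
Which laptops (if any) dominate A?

D: RAM 52≥41, weight 2.2≤2.5 — dominates A.
Others (B, C, E, F, G) are each worse than A on at least one objective.

D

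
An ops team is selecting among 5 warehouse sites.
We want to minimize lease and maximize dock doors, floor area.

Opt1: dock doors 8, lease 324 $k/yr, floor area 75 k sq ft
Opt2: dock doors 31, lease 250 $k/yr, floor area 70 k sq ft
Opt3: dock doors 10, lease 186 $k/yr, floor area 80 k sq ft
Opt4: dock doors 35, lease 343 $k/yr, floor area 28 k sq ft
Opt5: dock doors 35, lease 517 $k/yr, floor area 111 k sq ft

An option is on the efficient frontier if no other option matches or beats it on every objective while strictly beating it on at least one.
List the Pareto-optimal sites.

Opt1: dominated by Opt3 (dock doors 10≥8, lease 186≤324, floor area 80≥75).
Opt2: not dominated.
Opt3: not dominated (best lease).
Opt4: not dominated.
Opt5: not dominated (best floor area).

Opt2, Opt3, Opt4, Opt5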